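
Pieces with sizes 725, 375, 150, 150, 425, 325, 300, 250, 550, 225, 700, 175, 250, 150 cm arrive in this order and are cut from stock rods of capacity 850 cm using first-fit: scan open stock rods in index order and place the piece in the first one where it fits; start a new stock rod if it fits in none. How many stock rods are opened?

6

  725 → stock rod 1 (new)  [load 725/850]
  375 → stock rod 2 (new)  [load 375/850]
  150 → stock rod 2  [load 525/850]
  150 → stock rod 2  [load 675/850]
  425 → stock rod 3 (new)  [load 425/850]
  325 → stock rod 3  [load 750/850]
  300 → stock rod 4 (new)  [load 300/850]
  250 → stock rod 4  [load 550/850]
  550 → stock rod 5 (new)  [load 550/850]
  225 → stock rod 4  [load 775/850]
  700 → stock rod 6 (new)  [load 700/850]
  175 → stock rod 2  [load 850/850]
  250 → stock rod 5  [load 800/850]
  150 → stock rod 6  [load 850/850]
6 stock rods opened.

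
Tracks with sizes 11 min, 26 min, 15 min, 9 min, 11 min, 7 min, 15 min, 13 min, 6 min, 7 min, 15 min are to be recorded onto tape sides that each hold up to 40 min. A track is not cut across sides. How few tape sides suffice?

4

Total = 26 + 15 + 15 + 15 + 13 + 11 + 11 + 9 + 7 + 7 + 6 = 135 min.
Lower bound: ⌈135/40⌉ = 4 tape sides.
A packing using 4 tape sides:
  side 1: 26 + 13 = 39
  side 2: 15 + 15 + 9 = 39
  side 3: 15 + 11 + 11 = 37
  side 4: 7 + 7 + 6 = 20
This matches the lower bound, so 4 is optimal.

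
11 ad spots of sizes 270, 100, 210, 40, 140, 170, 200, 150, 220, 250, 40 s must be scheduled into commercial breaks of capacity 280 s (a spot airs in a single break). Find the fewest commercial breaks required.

Total = 270 + 250 + 220 + 210 + 200 + 170 + 150 + 140 + 100 + 40 + 40 = 1790 s.
Lower bound: ⌈1790/280⌉ = 7 commercial breaks.
A packing using 8 commercial breaks:
  break 1: 270 = 270
  break 2: 250 = 250
  break 3: 220 + 40 = 260
  break 4: 210 + 40 = 250
  break 5: 200 = 200
  break 6: 170 + 100 = 270
  break 7: 150 = 150
  break 8: 140 = 140
No arrangement into 7 commercial breaks stays within capacity, so 8 is optimal.

8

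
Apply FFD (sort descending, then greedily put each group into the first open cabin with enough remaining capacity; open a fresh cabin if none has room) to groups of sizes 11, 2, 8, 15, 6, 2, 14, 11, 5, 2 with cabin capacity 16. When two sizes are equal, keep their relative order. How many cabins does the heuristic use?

5

Sorted descending: 15, 14, 11, 11, 8, 6, 5, 2, 2, 2.
  15 → cabin 1 (new)  [load 15/16]
  14 → cabin 2 (new)  [load 14/16]
  11 → cabin 3 (new)  [load 11/16]
  11 → cabin 4 (new)  [load 11/16]
  8 → cabin 5 (new)  [load 8/16]
  6 → cabin 5  [load 14/16]
  5 → cabin 3  [load 16/16]
  2 → cabin 2  [load 16/16]
  2 → cabin 4  [load 13/16]
  2 → cabin 4  [load 15/16]
5 cabins opened.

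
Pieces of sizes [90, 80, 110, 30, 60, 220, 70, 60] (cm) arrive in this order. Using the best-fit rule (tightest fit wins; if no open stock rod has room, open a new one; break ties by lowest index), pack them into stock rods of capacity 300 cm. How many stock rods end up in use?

3

  90 → stock rod 1 (new)  [load 90/300]
  80 → stock rod 1  [load 170/300]
  110 → stock rod 1  [load 280/300]
  30 → stock rod 2 (new)  [load 30/300]
  60 → stock rod 2  [load 90/300]
  220 → stock rod 3 (new)  [load 220/300]
  70 → stock rod 3  [load 290/300]
  60 → stock rod 2  [load 150/300]
3 stock rods opened.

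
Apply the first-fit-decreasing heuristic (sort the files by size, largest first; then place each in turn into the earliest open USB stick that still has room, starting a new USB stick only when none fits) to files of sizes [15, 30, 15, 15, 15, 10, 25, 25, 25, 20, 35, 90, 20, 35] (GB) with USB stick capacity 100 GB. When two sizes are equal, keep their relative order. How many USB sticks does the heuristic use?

4

Sorted descending: 90, 35, 35, 30, 25, 25, 25, 20, 20, 15, 15, 15, 15, 10.
  90 → USB stick 1 (new)  [load 90/100]
  35 → USB stick 2 (new)  [load 35/100]
  35 → USB stick 2  [load 70/100]
  30 → USB stick 2  [load 100/100]
  25 → USB stick 3 (new)  [load 25/100]
  25 → USB stick 3  [load 50/100]
  25 → USB stick 3  [load 75/100]
  20 → USB stick 3  [load 95/100]
  20 → USB stick 4 (new)  [load 20/100]
  15 → USB stick 4  [load 35/100]
  15 → USB stick 4  [load 50/100]
  15 → USB stick 4  [load 65/100]
  15 → USB stick 4  [load 80/100]
  10 → USB stick 1  [load 100/100]
4 USB sticks opened.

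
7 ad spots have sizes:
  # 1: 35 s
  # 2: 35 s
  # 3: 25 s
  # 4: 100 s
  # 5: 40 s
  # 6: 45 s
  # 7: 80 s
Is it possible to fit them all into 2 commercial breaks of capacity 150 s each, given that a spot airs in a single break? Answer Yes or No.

Total = 360 s; ⌈360/150⌉ = 3.
At least 3 commercial breaks are required, but only 2 are allowed.

No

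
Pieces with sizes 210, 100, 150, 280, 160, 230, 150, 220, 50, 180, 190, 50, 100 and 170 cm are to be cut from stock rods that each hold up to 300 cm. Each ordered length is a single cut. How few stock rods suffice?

9

Total = 280 + 230 + 220 + 210 + 190 + 180 + 170 + 160 + 150 + 150 + 100 + 100 + 50 + 50 = 2240 cm.
Lower bound: ⌈2240/300⌉ = 8 stock rods.
A packing using 9 stock rods:
  stock rod 1: 280 = 280
  stock rod 2: 230 + 50 = 280
  stock rod 3: 220 + 50 = 270
  stock rod 4: 210 = 210
  stock rod 5: 190 + 100 = 290
  stock rod 6: 180 + 100 = 280
  stock rod 7: 170 = 170
  stock rod 8: 160 = 160
  stock rod 9: 150 + 150 = 300
No arrangement into 8 stock rods stays within capacity, so 9 is optimal.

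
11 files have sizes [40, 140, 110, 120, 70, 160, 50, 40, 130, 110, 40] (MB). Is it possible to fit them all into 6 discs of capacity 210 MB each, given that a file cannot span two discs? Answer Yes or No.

A valid assignment using 6 discs:
  disc 1: 160 + 50 = 210
  disc 2: 140 + 70 = 210
  disc 3: 130 + 40 + 40 = 210
  disc 4: 120 + 40 = 160
  disc 5: 110 = 110
  disc 6: 110 = 110
Every load is within 210 MB, so 6 discs suffice.

Yes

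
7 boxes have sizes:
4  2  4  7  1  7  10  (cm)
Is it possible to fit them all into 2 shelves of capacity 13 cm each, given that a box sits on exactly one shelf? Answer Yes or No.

Total = 35 cm; ⌈35/13⌉ = 3.
At least 3 shelves are required, but only 2 are allowed.

No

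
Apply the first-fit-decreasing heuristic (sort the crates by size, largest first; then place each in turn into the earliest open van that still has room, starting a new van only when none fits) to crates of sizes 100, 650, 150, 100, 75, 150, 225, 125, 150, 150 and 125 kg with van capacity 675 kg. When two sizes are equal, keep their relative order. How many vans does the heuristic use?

Sorted descending: 650, 225, 150, 150, 150, 150, 125, 125, 100, 100, 75.
  650 → van 1 (new)  [load 650/675]
  225 → van 2 (new)  [load 225/675]
  150 → van 2  [load 375/675]
  150 → van 2  [load 525/675]
  150 → van 2  [load 675/675]
  150 → van 3 (new)  [load 150/675]
  125 → van 3  [load 275/675]
  125 → van 3  [load 400/675]
  100 → van 3  [load 500/675]
  100 → van 3  [load 600/675]
  75 → van 3  [load 675/675]
3 vans opened.

3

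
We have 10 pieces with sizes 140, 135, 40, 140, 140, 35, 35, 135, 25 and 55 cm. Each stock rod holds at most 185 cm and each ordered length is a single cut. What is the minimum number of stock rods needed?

6

Total = 140 + 140 + 140 + 135 + 135 + 55 + 40 + 35 + 35 + 25 = 880 cm.
Lower bound: ⌈880/185⌉ = 5 stock rods.
A packing using 6 stock rods:
  stock rod 1: 140 + 40 = 180
  stock rod 2: 140 + 35 = 175
  stock rod 3: 140 + 35 = 175
  stock rod 4: 135 + 25 = 160
  stock rod 5: 135 = 135
  stock rod 6: 55 = 55
No arrangement into 5 stock rods stays within capacity, so 6 is optimal.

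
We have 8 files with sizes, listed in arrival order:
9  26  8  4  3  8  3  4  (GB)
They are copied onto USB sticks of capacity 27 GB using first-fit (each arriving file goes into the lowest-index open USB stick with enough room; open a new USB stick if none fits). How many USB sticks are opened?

  9 → USB stick 1 (new)  [load 9/27]
  26 → USB stick 2 (new)  [load 26/27]
  8 → USB stick 1  [load 17/27]
  4 → USB stick 1  [load 21/27]
  3 → USB stick 1  [load 24/27]
  8 → USB stick 3 (new)  [load 8/27]
  3 → USB stick 1  [load 27/27]
  4 → USB stick 3  [load 12/27]
3 USB sticks opened.

3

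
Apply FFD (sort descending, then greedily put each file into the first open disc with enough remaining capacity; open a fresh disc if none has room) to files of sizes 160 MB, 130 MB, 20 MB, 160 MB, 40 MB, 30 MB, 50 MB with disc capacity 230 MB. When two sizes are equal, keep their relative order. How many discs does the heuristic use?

Sorted descending: 160, 160, 130, 50, 40, 30, 20.
  160 → disc 1 (new)  [load 160/230]
  160 → disc 2 (new)  [load 160/230]
  130 → disc 3 (new)  [load 130/230]
  50 → disc 1  [load 210/230]
  40 → disc 2  [load 200/230]
  30 → disc 2  [load 230/230]
  20 → disc 1  [load 230/230]
3 discs opened.

3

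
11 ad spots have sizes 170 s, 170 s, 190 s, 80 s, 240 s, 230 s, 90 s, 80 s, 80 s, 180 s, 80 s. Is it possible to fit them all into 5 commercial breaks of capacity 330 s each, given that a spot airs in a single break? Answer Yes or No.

Total = 1590 s; ⌈1590/330⌉ = 5.
6 ad spots each exceed half the capacity and cannot share a break, forcing at least 6 commercial breaks.
At least 6 commercial breaks are required, but only 5 are allowed.

No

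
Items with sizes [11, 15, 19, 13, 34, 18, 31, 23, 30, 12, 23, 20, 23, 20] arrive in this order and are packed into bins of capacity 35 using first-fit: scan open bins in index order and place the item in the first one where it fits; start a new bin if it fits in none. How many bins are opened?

11

  11 → bin 1 (new)  [load 11/35]
  15 → bin 1  [load 26/35]
  19 → bin 2 (new)  [load 19/35]
  13 → bin 2  [load 32/35]
  34 → bin 3 (new)  [load 34/35]
  18 → bin 4 (new)  [load 18/35]
  31 → bin 5 (new)  [load 31/35]
  23 → bin 6 (new)  [load 23/35]
  30 → bin 7 (new)  [load 30/35]
  12 → bin 4  [load 30/35]
  23 → bin 8 (new)  [load 23/35]
  20 → bin 9 (new)  [load 20/35]
  23 → bin 10 (new)  [load 23/35]
  20 → bin 11 (new)  [load 20/35]
11 bins opened.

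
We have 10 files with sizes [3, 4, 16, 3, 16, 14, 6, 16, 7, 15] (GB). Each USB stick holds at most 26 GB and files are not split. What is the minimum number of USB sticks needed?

Total = 16 + 16 + 16 + 15 + 14 + 7 + 6 + 4 + 3 + 3 = 100 GB.
Lower bound: ⌈100/26⌉ = 4 USB sticks.
Also, 5 files each exceed 13 GB, and no two of those can share a USB stick, so at least 5 USB sticks are needed.
A packing using 5 USB sticks:
  USB stick 1: 16 + 7 + 3 = 26
  USB stick 2: 16 + 6 + 4 = 26
  USB stick 3: 16 + 3 = 19
  USB stick 4: 15 = 15
  USB stick 5: 14 = 14
This matches the lower bound, so 5 is optimal.

5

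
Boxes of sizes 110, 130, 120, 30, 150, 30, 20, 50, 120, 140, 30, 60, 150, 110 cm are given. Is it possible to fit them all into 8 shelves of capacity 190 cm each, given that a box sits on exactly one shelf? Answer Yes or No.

Yes

A valid assignment using 8 shelves:
  shelf 1: 150 + 30 = 180
  shelf 2: 150 + 30 = 180
  shelf 3: 140 + 50 = 190
  shelf 4: 130 + 60 = 190
  shelf 5: 120 + 30 + 20 = 170
  shelf 6: 120 = 120
  shelf 7: 110 = 110
  shelf 8: 110 = 110
Every load is within 190 cm, so 8 shelves suffice.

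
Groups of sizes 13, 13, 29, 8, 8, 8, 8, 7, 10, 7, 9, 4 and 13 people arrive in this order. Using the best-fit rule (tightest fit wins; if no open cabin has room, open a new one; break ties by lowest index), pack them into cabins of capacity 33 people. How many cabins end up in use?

5

  13 → cabin 1 (new)  [load 13/33]
  13 → cabin 1  [load 26/33]
  29 → cabin 2 (new)  [load 29/33]
  8 → cabin 3 (new)  [load 8/33]
  8 → cabin 3  [load 16/33]
  8 → cabin 3  [load 24/33]
  8 → cabin 3  [load 32/33]
  7 → cabin 1  [load 33/33]
  10 → cabin 4 (new)  [load 10/33]
  7 → cabin 4  [load 17/33]
  9 → cabin 4  [load 26/33]
  4 → cabin 2  [load 33/33]
  13 → cabin 5 (new)  [load 13/33]
5 cabins opened.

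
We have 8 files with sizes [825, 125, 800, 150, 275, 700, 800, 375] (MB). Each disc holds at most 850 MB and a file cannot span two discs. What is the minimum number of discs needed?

Total = 825 + 800 + 800 + 700 + 375 + 275 + 150 + 125 = 4050 MB.
Lower bound: ⌈4050/850⌉ = 5 discs.
A packing using 5 discs:
  disc 1: 825 = 825
  disc 2: 800 = 800
  disc 3: 800 = 800
  disc 4: 700 + 150 = 850
  disc 5: 375 + 275 + 125 = 775
This matches the lower bound, so 5 is optimal.

5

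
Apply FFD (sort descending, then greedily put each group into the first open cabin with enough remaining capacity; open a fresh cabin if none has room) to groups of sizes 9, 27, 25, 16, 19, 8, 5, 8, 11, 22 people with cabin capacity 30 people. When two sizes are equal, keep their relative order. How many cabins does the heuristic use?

Sorted descending: 27, 25, 22, 19, 16, 11, 9, 8, 8, 5.
  27 → cabin 1 (new)  [load 27/30]
  25 → cabin 2 (new)  [load 25/30]
  22 → cabin 3 (new)  [load 22/30]
  19 → cabin 4 (new)  [load 19/30]
  16 → cabin 5 (new)  [load 16/30]
  11 → cabin 4  [load 30/30]
  9 → cabin 5  [load 25/30]
  8 → cabin 3  [load 30/30]
  8 → cabin 6 (new)  [load 8/30]
  5 → cabin 2  [load 30/30]
6 cabins opened.

6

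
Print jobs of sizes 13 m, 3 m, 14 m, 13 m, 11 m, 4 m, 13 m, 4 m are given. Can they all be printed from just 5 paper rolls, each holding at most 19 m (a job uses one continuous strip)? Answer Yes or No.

Yes

A valid assignment using 5 paper rolls:
  roll 1: 14 + 4 = 18
  roll 2: 13 + 4 = 17
  roll 3: 13 + 3 = 16
  roll 4: 13 = 13
  roll 5: 11 = 11
Every load is within 19 m, so 5 paper rolls suffice.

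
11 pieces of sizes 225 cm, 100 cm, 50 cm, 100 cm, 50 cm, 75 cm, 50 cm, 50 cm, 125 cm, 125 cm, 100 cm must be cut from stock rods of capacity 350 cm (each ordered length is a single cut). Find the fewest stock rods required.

Total = 225 + 125 + 125 + 100 + 100 + 100 + 75 + 50 + 50 + 50 + 50 = 1050 cm.
Lower bound: ⌈1050/350⌉ = 3 stock rods.
A packing using 3 stock rods:
  stock rod 1: 225 + 125 = 350
  stock rod 2: 125 + 100 + 75 + 50 = 350
  stock rod 3: 100 + 100 + 50 + 50 + 50 = 350
This matches the lower bound, so 3 is optimal.

3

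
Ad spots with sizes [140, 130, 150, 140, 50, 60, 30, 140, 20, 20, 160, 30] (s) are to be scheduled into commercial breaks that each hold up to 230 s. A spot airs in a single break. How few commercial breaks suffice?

6

Total = 160 + 150 + 140 + 140 + 140 + 130 + 60 + 50 + 30 + 30 + 20 + 20 = 1070 s.
Lower bound: ⌈1070/230⌉ = 5 commercial breaks.
Also, 6 ad spots each exceed 115 s, and no two of those can share a break, so at least 6 commercial breaks are needed.
A packing using 6 commercial breaks:
  break 1: 160 + 60 = 220
  break 2: 150 + 50 + 30 = 230
  break 3: 140 + 30 + 20 + 20 = 210
  break 4: 140 = 140
  break 5: 140 = 140
  break 6: 130 = 130
This matches the lower bound, so 6 is optimal.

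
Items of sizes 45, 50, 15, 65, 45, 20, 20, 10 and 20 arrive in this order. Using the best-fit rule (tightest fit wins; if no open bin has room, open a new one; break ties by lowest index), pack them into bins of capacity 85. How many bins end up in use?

  45 → bin 1 (new)  [load 45/85]
  50 → bin 2 (new)  [load 50/85]
  15 → bin 2  [load 65/85]
  65 → bin 3 (new)  [load 65/85]
  45 → bin 4 (new)  [load 45/85]
  20 → bin 2  [load 85/85]
  20 → bin 3  [load 85/85]
  10 → bin 1  [load 55/85]
  20 → bin 1  [load 75/85]
4 bins opened.

4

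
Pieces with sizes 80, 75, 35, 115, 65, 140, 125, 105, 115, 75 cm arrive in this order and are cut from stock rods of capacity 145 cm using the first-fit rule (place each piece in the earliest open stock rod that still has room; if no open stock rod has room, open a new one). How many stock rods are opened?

  80 → stock rod 1 (new)  [load 80/145]
  75 → stock rod 2 (new)  [load 75/145]
  35 → stock rod 1  [load 115/145]
  115 → stock rod 3 (new)  [load 115/145]
  65 → stock rod 2  [load 140/145]
  140 → stock rod 4 (new)  [load 140/145]
  125 → stock rod 5 (new)  [load 125/145]
  105 → stock rod 6 (new)  [load 105/145]
  115 → stock rod 7 (new)  [load 115/145]
  75 → stock rod 8 (new)  [load 75/145]
8 stock rods opened.

8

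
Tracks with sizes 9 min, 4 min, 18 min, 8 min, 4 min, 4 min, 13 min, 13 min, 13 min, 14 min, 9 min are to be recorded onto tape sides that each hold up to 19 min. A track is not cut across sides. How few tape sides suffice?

7

Total = 18 + 14 + 13 + 13 + 13 + 9 + 9 + 8 + 4 + 4 + 4 = 109 min.
Lower bound: ⌈109/19⌉ = 6 tape sides.
A packing using 7 tape sides:
  side 1: 18 = 18
  side 2: 14 + 4 = 18
  side 3: 13 + 4 = 17
  side 4: 13 + 4 = 17
  side 5: 13 = 13
  side 6: 9 + 9 = 18
  side 7: 8 = 8
No arrangement into 6 tape sides stays within capacity, so 7 is optimal.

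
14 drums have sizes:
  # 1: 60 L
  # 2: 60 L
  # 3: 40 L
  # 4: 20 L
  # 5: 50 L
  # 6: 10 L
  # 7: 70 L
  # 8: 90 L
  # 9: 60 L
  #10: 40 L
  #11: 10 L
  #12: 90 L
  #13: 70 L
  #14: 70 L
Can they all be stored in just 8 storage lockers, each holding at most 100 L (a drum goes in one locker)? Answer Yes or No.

No

Total = 740 L; ⌈740/100⌉ = 8.
The bound of 8 does not rule out 8, but exhaustive search shows no assignment into 8 storage lockers of capacity 100 L exists — the minimum is 9.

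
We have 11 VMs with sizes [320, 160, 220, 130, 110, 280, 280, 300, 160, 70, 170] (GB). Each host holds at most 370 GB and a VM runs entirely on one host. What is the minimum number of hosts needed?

Total = 320 + 300 + 280 + 280 + 220 + 170 + 160 + 160 + 130 + 110 + 70 = 2200 GB.
Lower bound: ⌈2200/370⌉ = 6 hosts.
A packing using 7 hosts:
  host 1: 320 = 320
  host 2: 300 + 70 = 370
  host 3: 280 = 280
  host 4: 280 = 280
  host 5: 220 + 130 = 350
  host 6: 170 + 160 = 330
  host 7: 160 + 110 = 270
No arrangement into 6 hosts stays within capacity, so 7 is optimal.

7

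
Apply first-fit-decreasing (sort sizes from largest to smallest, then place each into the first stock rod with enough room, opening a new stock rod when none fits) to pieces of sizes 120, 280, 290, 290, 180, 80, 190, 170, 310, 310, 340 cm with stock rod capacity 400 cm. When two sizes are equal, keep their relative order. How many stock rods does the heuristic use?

Sorted descending: 340, 310, 310, 290, 290, 280, 190, 180, 170, 120, 80.
  340 → stock rod 1 (new)  [load 340/400]
  310 → stock rod 2 (new)  [load 310/400]
  310 → stock rod 3 (new)  [load 310/400]
  290 → stock rod 4 (new)  [load 290/400]
  290 → stock rod 5 (new)  [load 290/400]
  280 → stock rod 6 (new)  [load 280/400]
  190 → stock rod 7 (new)  [load 190/400]
  180 → stock rod 7  [load 370/400]
  170 → stock rod 8 (new)  [load 170/400]
  120 → stock rod 6  [load 400/400]
  80 → stock rod 2  [load 390/400]
8 stock rods opened.

8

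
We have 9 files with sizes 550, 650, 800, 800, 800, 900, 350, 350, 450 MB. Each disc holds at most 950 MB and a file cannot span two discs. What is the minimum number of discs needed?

7

Total = 900 + 800 + 800 + 800 + 650 + 550 + 450 + 350 + 350 = 5650 MB.
Lower bound: ⌈5650/950⌉ = 6 discs.
A packing using 7 discs:
  disc 1: 900 = 900
  disc 2: 800 = 800
  disc 3: 800 = 800
  disc 4: 800 = 800
  disc 5: 650 = 650
  disc 6: 550 + 350 = 900
  disc 7: 450 + 350 = 800
No arrangement into 6 discs stays within capacity, so 7 is optimal.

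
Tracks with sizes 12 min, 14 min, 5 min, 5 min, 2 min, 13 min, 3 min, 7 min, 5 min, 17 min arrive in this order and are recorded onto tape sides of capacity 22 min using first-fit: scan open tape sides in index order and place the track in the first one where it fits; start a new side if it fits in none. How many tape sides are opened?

  12 → side 1 (new)  [load 12/22]
  14 → side 2 (new)  [load 14/22]
  5 → side 1  [load 17/22]
  5 → side 1  [load 22/22]
  2 → side 2  [load 16/22]
  13 → side 3 (new)  [load 13/22]
  3 → side 2  [load 19/22]
  7 → side 3  [load 20/22]
  5 → side 4 (new)  [load 5/22]
  17 → side 4  [load 22/22]
4 tape sides opened.

4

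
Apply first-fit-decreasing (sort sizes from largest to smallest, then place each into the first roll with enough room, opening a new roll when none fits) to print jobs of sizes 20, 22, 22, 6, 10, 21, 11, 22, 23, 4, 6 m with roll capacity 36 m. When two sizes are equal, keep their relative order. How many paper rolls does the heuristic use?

Sorted descending: 23, 22, 22, 22, 21, 20, 11, 10, 6, 6, 4.
  23 → roll 1 (new)  [load 23/36]
  22 → roll 2 (new)  [load 22/36]
  22 → roll 3 (new)  [load 22/36]
  22 → roll 4 (new)  [load 22/36]
  21 → roll 5 (new)  [load 21/36]
  20 → roll 6 (new)  [load 20/36]
  11 → roll 1  [load 34/36]
  10 → roll 2  [load 32/36]
  6 → roll 3  [load 28/36]
  6 → roll 3  [load 34/36]
  4 → roll 2  [load 36/36]
6 paper rolls opened.

6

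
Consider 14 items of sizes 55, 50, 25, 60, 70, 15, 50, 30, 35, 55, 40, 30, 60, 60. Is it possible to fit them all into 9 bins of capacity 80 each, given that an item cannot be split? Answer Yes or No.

A valid assignment using 9 bins:
  bin 1: 70 = 70
  bin 2: 60 + 15 = 75
  bin 3: 60 = 60
  bin 4: 60 = 60
  bin 5: 55 + 25 = 80
  bin 6: 55 = 55
  bin 7: 50 + 30 = 80
  bin 8: 50 + 30 = 80
  bin 9: 40 + 35 = 75
Every load is within 80, so 9 bins suffice.

Yes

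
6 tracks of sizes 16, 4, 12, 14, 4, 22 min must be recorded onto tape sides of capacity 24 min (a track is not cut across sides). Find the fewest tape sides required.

4

Total = 22 + 16 + 14 + 12 + 4 + 4 = 72 min.
Lower bound: ⌈72/24⌉ = 3 tape sides.
A packing using 4 tape sides:
  side 1: 22 = 22
  side 2: 16 + 4 + 4 = 24
  side 3: 14 = 14
  side 4: 12 = 12
No arrangement into 3 tape sides stays within capacity, so 4 is optimal.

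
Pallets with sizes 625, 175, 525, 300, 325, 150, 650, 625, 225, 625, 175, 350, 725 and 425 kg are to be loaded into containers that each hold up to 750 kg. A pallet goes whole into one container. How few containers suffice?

Total = 725 + 650 + 625 + 625 + 625 + 525 + 425 + 350 + 325 + 300 + 225 + 175 + 175 + 150 = 5900 kg.
Lower bound: ⌈5900/750⌉ = 8 containers.
A packing using 9 containers:
  container 1: 725 = 725
  container 2: 650 = 650
  container 3: 625 = 625
  container 4: 625 = 625
  container 5: 625 = 625
  container 6: 525 + 225 = 750
  container 7: 425 + 325 = 750
  container 8: 350 + 300 = 650
  container 9: 175 + 175 + 150 = 500
No arrangement into 8 containers stays within capacity, so 9 is optimal.

9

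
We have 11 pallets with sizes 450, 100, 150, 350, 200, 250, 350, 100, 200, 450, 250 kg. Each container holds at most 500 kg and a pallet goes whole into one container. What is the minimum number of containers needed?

Total = 450 + 450 + 350 + 350 + 250 + 250 + 200 + 200 + 150 + 100 + 100 = 2850 kg.
Lower bound: ⌈2850/500⌉ = 6 containers.
A packing using 6 containers:
  container 1: 450 = 450
  container 2: 450 = 450
  container 3: 350 + 150 = 500
  container 4: 350 + 100 = 450
  container 5: 250 + 250 = 500
  container 6: 200 + 200 + 100 = 500
This matches the lower bound, so 6 is optimal.

6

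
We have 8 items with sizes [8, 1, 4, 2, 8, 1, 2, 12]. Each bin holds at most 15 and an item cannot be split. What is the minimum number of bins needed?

3

Total = 12 + 8 + 8 + 4 + 2 + 2 + 1 + 1 = 38.
Lower bound: ⌈38/15⌉ = 3 bins.
A packing using 3 bins:
  bin 1: 12 + 2 + 1 = 15
  bin 2: 8 + 4 + 2 + 1 = 15
  bin 3: 8 = 8
This matches the lower bound, so 3 is optimal.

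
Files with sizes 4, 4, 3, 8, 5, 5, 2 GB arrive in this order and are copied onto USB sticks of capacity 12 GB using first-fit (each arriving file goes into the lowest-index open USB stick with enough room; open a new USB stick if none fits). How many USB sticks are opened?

  4 → USB stick 1 (new)  [load 4/12]
  4 → USB stick 1  [load 8/12]
  3 → USB stick 1  [load 11/12]
  8 → USB stick 2 (new)  [load 8/12]
  5 → USB stick 3 (new)  [load 5/12]
  5 → USB stick 3  [load 10/12]
  2 → USB stick 2  [load 10/12]
3 USB sticks opened.

3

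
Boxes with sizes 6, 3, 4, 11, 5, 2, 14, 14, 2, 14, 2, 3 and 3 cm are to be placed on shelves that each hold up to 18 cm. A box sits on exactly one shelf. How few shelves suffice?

5

Total = 14 + 14 + 14 + 11 + 6 + 5 + 4 + 3 + 3 + 3 + 2 + 2 + 2 = 83 cm.
Lower bound: ⌈83/18⌉ = 5 shelves.
A packing using 5 shelves:
  shelf 1: 14 + 4 = 18
  shelf 2: 14 + 3 = 17
  shelf 3: 14 + 3 = 17
  shelf 4: 11 + 6 = 17
  shelf 5: 5 + 3 + 2 + 2 + 2 = 14
This matches the lower bound, so 5 is optimal.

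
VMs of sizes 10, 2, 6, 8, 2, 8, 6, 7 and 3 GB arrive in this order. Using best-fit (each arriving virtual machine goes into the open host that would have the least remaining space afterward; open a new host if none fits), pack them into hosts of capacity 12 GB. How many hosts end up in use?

  10 → host 1 (new)  [load 10/12]
  2 → host 1  [load 12/12]
  6 → host 2 (new)  [load 6/12]
  8 → host 3 (new)  [load 8/12]
  2 → host 3  [load 10/12]
  8 → host 4 (new)  [load 8/12]
  6 → host 2  [load 12/12]
  7 → host 5 (new)  [load 7/12]
  3 → host 4  [load 11/12]
5 hosts opened.

5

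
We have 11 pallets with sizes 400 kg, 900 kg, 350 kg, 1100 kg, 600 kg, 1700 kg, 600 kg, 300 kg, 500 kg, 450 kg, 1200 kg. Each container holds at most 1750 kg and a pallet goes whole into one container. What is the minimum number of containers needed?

5

Total = 1700 + 1200 + 1100 + 900 + 600 + 600 + 500 + 450 + 400 + 350 + 300 = 8100 kg.
Lower bound: ⌈8100/1750⌉ = 5 containers.
A packing using 5 containers:
  container 1: 1700 = 1700
  container 2: 1200 + 500 = 1700
  container 3: 1100 + 600 = 1700
  container 4: 900 + 600 = 1500
  container 5: 450 + 400 + 350 + 300 = 1500
This matches the lower bound, so 5 is optimal.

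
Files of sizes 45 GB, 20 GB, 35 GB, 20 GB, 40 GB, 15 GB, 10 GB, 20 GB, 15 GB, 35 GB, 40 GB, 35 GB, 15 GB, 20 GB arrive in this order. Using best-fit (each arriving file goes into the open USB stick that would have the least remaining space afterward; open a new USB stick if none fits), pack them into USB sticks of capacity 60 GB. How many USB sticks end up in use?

7

  45 → USB stick 1 (new)  [load 45/60]
  20 → USB stick 2 (new)  [load 20/60]
  35 → USB stick 2  [load 55/60]
  20 → USB stick 3 (new)  [load 20/60]
  40 → USB stick 3  [load 60/60]
  15 → USB stick 1  [load 60/60]
  10 → USB stick 4 (new)  [load 10/60]
  20 → USB stick 4  [load 30/60]
  15 → USB stick 4  [load 45/60]
  35 → USB stick 5 (new)  [load 35/60]
  40 → USB stick 6 (new)  [load 40/60]
  35 → USB stick 7 (new)  [load 35/60]
  15 → USB stick 4  [load 60/60]
  20 → USB stick 6  [load 60/60]
7 USB sticks opened.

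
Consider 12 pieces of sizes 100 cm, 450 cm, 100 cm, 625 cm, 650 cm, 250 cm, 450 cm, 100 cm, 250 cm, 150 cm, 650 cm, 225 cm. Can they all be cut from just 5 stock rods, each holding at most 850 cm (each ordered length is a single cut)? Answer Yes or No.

Yes

A valid assignment using 5 stock rods:
  stock rod 1: 650 + 150 = 800
  stock rod 2: 650 + 100 + 100 = 850
  stock rod 3: 625 + 225 = 850
  stock rod 4: 450 + 250 + 100 = 800
  stock rod 5: 450 + 250 = 700
Every load is within 850 cm, so 5 stock rods suffice.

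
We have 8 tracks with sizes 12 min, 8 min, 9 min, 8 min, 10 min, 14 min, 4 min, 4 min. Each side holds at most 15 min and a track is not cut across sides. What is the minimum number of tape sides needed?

Total = 14 + 12 + 10 + 9 + 8 + 8 + 4 + 4 = 69 min.
Lower bound: ⌈69/15⌉ = 5 tape sides.
Also, 6 tracks each exceed 15/2 min, and no two of those can share a side, so at least 6 tape sides are needed.
A packing using 6 tape sides:
  side 1: 14 = 14
  side 2: 12 = 12
  side 3: 10 + 4 = 14
  side 4: 9 + 4 = 13
  side 5: 8 = 8
  side 6: 8 = 8
This matches the lower bound, so 6 is optimal.

6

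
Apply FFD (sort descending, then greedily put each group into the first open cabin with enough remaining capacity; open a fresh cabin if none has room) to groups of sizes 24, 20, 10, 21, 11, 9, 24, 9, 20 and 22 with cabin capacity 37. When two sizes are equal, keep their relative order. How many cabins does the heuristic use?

6

Sorted descending: 24, 24, 22, 21, 20, 20, 11, 10, 9, 9.
  24 → cabin 1 (new)  [load 24/37]
  24 → cabin 2 (new)  [load 24/37]
  22 → cabin 3 (new)  [load 22/37]
  21 → cabin 4 (new)  [load 21/37]
  20 → cabin 5 (new)  [load 20/37]
  20 → cabin 6 (new)  [load 20/37]
  11 → cabin 1  [load 35/37]
  10 → cabin 2  [load 34/37]
  9 → cabin 3  [load 31/37]
  9 → cabin 4  [load 30/37]
6 cabins opened.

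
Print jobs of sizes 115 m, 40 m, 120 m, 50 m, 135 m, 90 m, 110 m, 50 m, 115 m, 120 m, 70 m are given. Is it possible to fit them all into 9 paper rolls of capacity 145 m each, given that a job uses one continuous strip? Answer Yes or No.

Yes

A valid assignment using 9 paper rolls:
  roll 1: 135 = 135
  roll 2: 120 = 120
  roll 3: 120 = 120
  roll 4: 115 = 115
  roll 5: 115 = 115
  roll 6: 110 = 110
  roll 7: 90 + 50 = 140
  roll 8: 70 + 50 = 120
  roll 9: 40 = 40
Every load is within 145 m, so 9 paper rolls suffice.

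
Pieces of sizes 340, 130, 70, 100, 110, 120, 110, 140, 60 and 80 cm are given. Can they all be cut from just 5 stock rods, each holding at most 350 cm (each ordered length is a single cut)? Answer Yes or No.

Yes

A valid assignment using 4 stock rods:
  stock rod 1: 340 = 340
  stock rod 2: 140 + 130 + 80 = 350
  stock rod 3: 120 + 110 + 110 = 340
  stock rod 4: 100 + 70 + 60 = 230
That uses only 4 ≤ 5, so 5 stock rods are enough.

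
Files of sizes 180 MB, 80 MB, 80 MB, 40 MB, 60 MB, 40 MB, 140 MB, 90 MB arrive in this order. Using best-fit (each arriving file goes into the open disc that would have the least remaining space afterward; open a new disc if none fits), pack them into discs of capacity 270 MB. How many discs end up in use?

3

  180 → disc 1 (new)  [load 180/270]
  80 → disc 1  [load 260/270]
  80 → disc 2 (new)  [load 80/270]
  40 → disc 2  [load 120/270]
  60 → disc 2  [load 180/270]
  40 → disc 2  [load 220/270]
  140 → disc 3 (new)  [load 140/270]
  90 → disc 3  [load 230/270]
3 discs opened.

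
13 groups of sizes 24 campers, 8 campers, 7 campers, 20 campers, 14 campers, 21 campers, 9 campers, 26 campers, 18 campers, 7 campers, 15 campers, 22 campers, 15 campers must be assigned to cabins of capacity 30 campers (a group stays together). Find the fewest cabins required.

8

Total = 26 + 24 + 22 + 21 + 20 + 18 + 15 + 15 + 14 + 9 + 8 + 7 + 7 = 206 campers.
Lower bound: ⌈206/30⌉ = 7 cabins.
A packing using 8 cabins:
  cabin 1: 26 = 26
  cabin 2: 24 = 24
  cabin 3: 22 + 8 = 30
  cabin 4: 21 + 9 = 30
  cabin 5: 20 + 7 = 27
  cabin 6: 18 + 7 = 25
  cabin 7: 15 + 15 = 30
  cabin 8: 14 = 14
No arrangement into 7 cabins stays within capacity, so 8 is optimal.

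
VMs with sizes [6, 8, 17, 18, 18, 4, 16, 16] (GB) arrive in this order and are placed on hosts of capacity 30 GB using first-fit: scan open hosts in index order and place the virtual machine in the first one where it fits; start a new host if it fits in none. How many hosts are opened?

  6 → host 1 (new)  [load 6/30]
  8 → host 1  [load 14/30]
  17 → host 2 (new)  [load 17/30]
  18 → host 3 (new)  [load 18/30]
  18 → host 4 (new)  [load 18/30]
  4 → host 1  [load 18/30]
  16 → host 5 (new)  [load 16/30]
  16 → host 6 (new)  [load 16/30]
6 hosts opened.

6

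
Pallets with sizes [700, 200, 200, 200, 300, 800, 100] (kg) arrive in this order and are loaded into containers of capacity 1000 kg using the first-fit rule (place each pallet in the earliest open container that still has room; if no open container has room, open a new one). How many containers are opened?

  700 → container 1 (new)  [load 700/1000]
  200 → container 1  [load 900/1000]
  200 → container 2 (new)  [load 200/1000]
  200 → container 2  [load 400/1000]
  300 → container 2  [load 700/1000]
  800 → container 3 (new)  [load 800/1000]
  100 → container 1  [load 1000/1000]
3 containers opened.

3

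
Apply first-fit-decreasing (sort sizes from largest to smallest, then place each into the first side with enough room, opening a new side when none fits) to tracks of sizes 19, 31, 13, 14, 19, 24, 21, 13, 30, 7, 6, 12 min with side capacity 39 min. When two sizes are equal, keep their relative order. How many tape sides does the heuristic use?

Sorted descending: 31, 30, 24, 21, 19, 19, 14, 13, 13, 12, 7, 6.
  31 → side 1 (new)  [load 31/39]
  30 → side 2 (new)  [load 30/39]
  24 → side 3 (new)  [load 24/39]
  21 → side 4 (new)  [load 21/39]
  19 → side 5 (new)  [load 19/39]
  19 → side 5  [load 38/39]
  14 → side 3  [load 38/39]
  13 → side 4  [load 34/39]
  13 → side 6 (new)  [load 13/39]
  12 → side 6  [load 25/39]
  7 → side 1  [load 38/39]
  6 → side 2  [load 36/39]
6 tape sides opened.

6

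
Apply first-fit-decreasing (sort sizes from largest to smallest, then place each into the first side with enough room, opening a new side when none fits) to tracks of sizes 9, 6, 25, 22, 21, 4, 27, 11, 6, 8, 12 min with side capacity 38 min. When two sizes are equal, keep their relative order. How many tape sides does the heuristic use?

5

Sorted descending: 27, 25, 22, 21, 12, 11, 9, 8, 6, 6, 4.
  27 → side 1 (new)  [load 27/38]
  25 → side 2 (new)  [load 25/38]
  22 → side 3 (new)  [load 22/38]
  21 → side 4 (new)  [load 21/38]
  12 → side 2  [load 37/38]
  11 → side 1  [load 38/38]
  9 → side 3  [load 31/38]
  8 → side 4  [load 29/38]
  6 → side 3  [load 37/38]
  6 → side 4  [load 35/38]
  4 → side 5 (new)  [load 4/38]
5 tape sides opened.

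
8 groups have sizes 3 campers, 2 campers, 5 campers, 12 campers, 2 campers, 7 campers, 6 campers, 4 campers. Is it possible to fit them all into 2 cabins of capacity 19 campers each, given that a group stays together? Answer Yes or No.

Total = 41 campers; ⌈41/19⌉ = 3.
At least 3 cabins are required, but only 2 are allowed.

No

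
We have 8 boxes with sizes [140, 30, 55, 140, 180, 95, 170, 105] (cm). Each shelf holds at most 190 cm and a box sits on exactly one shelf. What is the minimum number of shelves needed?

6

Total = 180 + 170 + 140 + 140 + 105 + 95 + 55 + 30 = 915 cm.
Lower bound: ⌈915/190⌉ = 5 shelves.
A packing using 6 shelves:
  shelf 1: 180 = 180
  shelf 2: 170 = 170
  shelf 3: 140 + 30 = 170
  shelf 4: 140 = 140
  shelf 5: 105 + 55 = 160
  shelf 6: 95 = 95
No arrangement into 5 shelves stays within capacity, so 6 is optimal.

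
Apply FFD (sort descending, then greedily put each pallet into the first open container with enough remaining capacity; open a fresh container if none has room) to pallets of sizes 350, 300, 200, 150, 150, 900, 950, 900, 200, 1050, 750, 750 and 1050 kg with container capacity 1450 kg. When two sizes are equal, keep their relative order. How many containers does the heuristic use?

Sorted descending: 1050, 1050, 950, 900, 900, 750, 750, 350, 300, 200, 200, 150, 150.
  1050 → container 1 (new)  [load 1050/1450]
  1050 → container 2 (new)  [load 1050/1450]
  950 → container 3 (new)  [load 950/1450]
  900 → container 4 (new)  [load 900/1450]
  900 → container 5 (new)  [load 900/1450]
  750 → container 6 (new)  [load 750/1450]
  750 → container 7 (new)  [load 750/1450]
  350 → container 1  [load 1400/1450]
  300 → container 2  [load 1350/1450]
  200 → container 3  [load 1150/1450]
  200 → container 3  [load 1350/1450]
  150 → container 4  [load 1050/1450]
  150 → container 4  [load 1200/1450]
7 containers opened.

7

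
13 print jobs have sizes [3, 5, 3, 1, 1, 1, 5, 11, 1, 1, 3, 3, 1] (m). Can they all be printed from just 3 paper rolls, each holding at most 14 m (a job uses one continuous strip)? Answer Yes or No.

Yes

A valid assignment using 3 paper rolls:
  roll 1: 11 + 3 = 14
  roll 2: 5 + 5 + 3 + 1 = 14
  roll 3: 3 + 3 + 1 + 1 + 1 + 1 + 1 = 11
Every load is within 14 m, so 3 paper rolls suffice.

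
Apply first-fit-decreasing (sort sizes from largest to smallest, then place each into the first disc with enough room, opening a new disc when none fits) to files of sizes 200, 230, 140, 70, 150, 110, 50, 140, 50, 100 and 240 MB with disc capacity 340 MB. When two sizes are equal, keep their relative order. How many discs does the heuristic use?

5

Sorted descending: 240, 230, 200, 150, 140, 140, 110, 100, 70, 50, 50.
  240 → disc 1 (new)  [load 240/340]
  230 → disc 2 (new)  [load 230/340]
  200 → disc 3 (new)  [load 200/340]
  150 → disc 4 (new)  [load 150/340]
  140 → disc 3  [load 340/340]
  140 → disc 4  [load 290/340]
  110 → disc 2  [load 340/340]
  100 → disc 1  [load 340/340]
  70 → disc 5 (new)  [load 70/340]
  50 → disc 4  [load 340/340]
  50 → disc 5  [load 120/340]
5 discs opened.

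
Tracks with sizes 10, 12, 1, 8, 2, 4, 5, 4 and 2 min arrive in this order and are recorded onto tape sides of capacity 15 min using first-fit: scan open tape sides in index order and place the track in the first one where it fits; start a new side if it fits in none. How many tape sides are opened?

  10 → side 1 (new)  [load 10/15]
  12 → side 2 (new)  [load 12/15]
  1 → side 1  [load 11/15]
  8 → side 3 (new)  [load 8/15]
  2 → side 1  [load 13/15]
  4 → side 3  [load 12/15]
  5 → side 4 (new)  [load 5/15]
  4 → side 4  [load 9/15]
  2 → side 1  [load 15/15]
4 tape sides opened.

4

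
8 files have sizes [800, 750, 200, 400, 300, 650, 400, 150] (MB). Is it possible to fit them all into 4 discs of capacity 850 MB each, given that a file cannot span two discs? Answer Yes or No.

No

Total = 3650 MB; ⌈3650/850⌉ = 5.
At least 5 discs are required, but only 4 are allowed.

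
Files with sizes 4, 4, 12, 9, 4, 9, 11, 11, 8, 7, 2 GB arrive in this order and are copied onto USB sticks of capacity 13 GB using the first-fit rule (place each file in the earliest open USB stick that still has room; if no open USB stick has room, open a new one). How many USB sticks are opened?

8

  4 → USB stick 1 (new)  [load 4/13]
  4 → USB stick 1  [load 8/13]
  12 → USB stick 2 (new)  [load 12/13]
  9 → USB stick 3 (new)  [load 9/13]
  4 → USB stick 1  [load 12/13]
  9 → USB stick 4 (new)  [load 9/13]
  11 → USB stick 5 (new)  [load 11/13]
  11 → USB stick 6 (new)  [load 11/13]
  8 → USB stick 7 (new)  [load 8/13]
  7 → USB stick 8 (new)  [load 7/13]
  2 → USB stick 3  [load 11/13]
8 USB sticks opened.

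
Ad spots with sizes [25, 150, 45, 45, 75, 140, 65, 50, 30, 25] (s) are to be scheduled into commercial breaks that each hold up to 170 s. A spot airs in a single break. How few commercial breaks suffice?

Total = 150 + 140 + 75 + 65 + 50 + 45 + 45 + 30 + 25 + 25 = 650 s.
Lower bound: ⌈650/170⌉ = 4 commercial breaks.
A packing using 4 commercial breaks:
  break 1: 150 = 150
  break 2: 140 + 30 = 170
  break 3: 75 + 65 + 25 = 165
  break 4: 50 + 45 + 45 + 25 = 165
This matches the lower bound, so 4 is optimal.

4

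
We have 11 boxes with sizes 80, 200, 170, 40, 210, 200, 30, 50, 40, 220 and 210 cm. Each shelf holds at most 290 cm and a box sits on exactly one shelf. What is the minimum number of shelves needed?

6

Total = 220 + 210 + 210 + 200 + 200 + 170 + 80 + 50 + 40 + 40 + 30 = 1450 cm.
Lower bound: ⌈1450/290⌉ = 5 shelves.
Also, 6 boxes each exceed 145 cm, and no two of those can share a shelf, so at least 6 shelves are needed.
A packing using 6 shelves:
  shelf 1: 220 + 50 = 270
  shelf 2: 210 + 80 = 290
  shelf 3: 210 + 40 + 40 = 290
  shelf 4: 200 + 30 = 230
  shelf 5: 200 = 200
  shelf 6: 170 = 170
This matches the lower bound, so 6 is optimal.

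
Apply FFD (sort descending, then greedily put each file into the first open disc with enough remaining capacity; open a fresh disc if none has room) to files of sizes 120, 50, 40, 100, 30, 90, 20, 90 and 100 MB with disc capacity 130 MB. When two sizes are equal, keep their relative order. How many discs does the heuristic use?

Sorted descending: 120, 100, 100, 90, 90, 50, 40, 30, 20.
  120 → disc 1 (new)  [load 120/130]
  100 → disc 2 (new)  [load 100/130]
  100 → disc 3 (new)  [load 100/130]
  90 → disc 4 (new)  [load 90/130]
  90 → disc 5 (new)  [load 90/130]
  50 → disc 6 (new)  [load 50/130]
  40 → disc 4  [load 130/130]
  30 → disc 2  [load 130/130]
  20 → disc 3  [load 120/130]
6 discs opened.

6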